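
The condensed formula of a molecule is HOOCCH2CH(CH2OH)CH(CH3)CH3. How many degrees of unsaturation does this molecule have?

1

Atom tally by fragment:
  HOOCCH2 → C:2 H:3 O:2
  CH(CH2OH) → C:2 H:4 O:1
  CH(CH3) → C:2 H:4
  CH3 → C:1 H:3
Element totals:
  C: 7
  H: 14
  O: 3
Molecular formula: C7H14O3.
DoU = (2C + 2 + N − H − X) / 2 = (2·7 + 2 + 0 − 14 − 0) / 2 = 1.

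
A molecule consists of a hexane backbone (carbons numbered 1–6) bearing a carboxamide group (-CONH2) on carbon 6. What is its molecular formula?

Atom tally by fragment:
  CH3 → C:1 H:3
  CH2 → C:1 H:2
  CH2 → C:1 H:2
  CH2 → C:1 H:2
  CH2 → C:1 H:2
  CH2CONH2 → C:2 H:4 O:1 N:1
Element totals:
  C: 7
  H: 15
  N: 1
  O: 1

C7H15NO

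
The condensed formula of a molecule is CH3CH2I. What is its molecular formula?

Atom tally by fragment:
  CH3 → C:1 H:3
  CH2I → C:1 H:2 I:1
Element totals:
  C: 2
  H: 5
  I: 1

C2H5I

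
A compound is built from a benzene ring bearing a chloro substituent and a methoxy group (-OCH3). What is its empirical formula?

Atom tally by fragment:
  benzene ring core → C:6 H:6
  (− 2 ring H displaced by substituents)
  + Cl → Cl:1
  + OCH3 → C:1 H:3 O:1
Element totals:
  C: 7
  H: 7
  Cl: 1
  O: 1
Molecular formula: C7H7ClO.
gcd of subscripts (7, 1, 7, 1) = 1, so the empirical formula equals the molecular formula.

C7H7ClO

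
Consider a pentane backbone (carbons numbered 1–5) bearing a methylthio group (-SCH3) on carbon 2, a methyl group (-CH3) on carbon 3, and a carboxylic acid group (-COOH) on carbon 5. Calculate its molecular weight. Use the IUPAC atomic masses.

Atom tally by fragment:
  CH3 → C:1 H:3
  CH(SCH3) → C:2 H:4 S:1
  CH(CH3) → C:2 H:4
  CH2 → C:1 H:2
  CH2COOH → C:2 H:3 O:2
Element totals:
  C: 8
  H: 16
  O: 2
  S: 1
Molecular formula: C8H16O2S.
  M = 8(12.011) + 16(1.008) + 2(15.999) + 32.06
    = 96.088 + 16.128 + 31.998 + 32.060 = 176.274

176.27 g/mol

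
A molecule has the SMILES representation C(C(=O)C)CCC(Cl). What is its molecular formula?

Atom tally by fragment:
  CH3COCH2 → C:3 H:5 O:1
  CH2 → C:1 H:2
  CH2 → C:1 H:2
  CH2Cl → C:1 H:2 Cl:1
Element totals:
  C: 6
  H: 11
  Cl: 1
  O: 1

C6H11ClO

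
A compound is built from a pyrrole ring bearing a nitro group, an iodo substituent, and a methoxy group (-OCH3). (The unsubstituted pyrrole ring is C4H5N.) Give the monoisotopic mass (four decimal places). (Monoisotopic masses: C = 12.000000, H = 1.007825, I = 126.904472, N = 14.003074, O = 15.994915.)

Atom tally by fragment:
  pyrrole ring core → C:4 H:5 N:1
  (− 3 ring H displaced by substituents)
  + NO2 → N:1 O:2
  + I → I:1
  + OCH3 → C:1 H:3 O:1
Element totals:
  C: 5
  H: 5
  I: 1
  N: 2
  O: 3
Molecular formula: C5H5IN2O3.
  M = 5(12.0) + 5(1.007825) + 126.904472 + 2(14.003074) + 3(15.994915)
    = 60.000000 + 5.039125 + 126.904472 + 28.006148 + 47.984745 = 267.934490

267.9345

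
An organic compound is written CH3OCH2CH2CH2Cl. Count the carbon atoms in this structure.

4

Element totals:
  C: 4
  H: 9
  Cl: 1
  O: 1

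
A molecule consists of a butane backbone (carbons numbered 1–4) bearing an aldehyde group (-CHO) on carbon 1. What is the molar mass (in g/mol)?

86.13 g/mol

Atom tally by fragment:
  OHCCH2 → C:2 H:3 O:1
  CH2 → C:1 H:2
  CH2 → C:1 H:2
  CH3 → C:1 H:3
Element totals:
  C: 5
  H: 10
  O: 1
Molecular formula: C5H10O.
  M = 5(12.011) + 10(1.008) + 15.999
    = 60.055 + 10.080 + 15.999 = 86.134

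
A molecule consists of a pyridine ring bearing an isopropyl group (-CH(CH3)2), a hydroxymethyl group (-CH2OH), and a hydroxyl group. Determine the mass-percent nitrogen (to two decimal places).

8.38%

Atom tally by fragment:
  pyridine ring core → C:5 H:5 N:1
  (− 3 ring H displaced by substituents)
  + CH(CH3)2 → C:3 H:7
  + CH2OH → C:1 H:3 O:1
  + OH → O:1 H:1
Element totals:
  C: 9
  H: 13
  N: 1
  O: 2
Molecular formula: C9H13NO2.
Molar mass = 167.208 g/mol.
Mass from N: 1 × 14.007 = 14.007 g/mol.
%N = 14.007 / 167.208 × 100 = 8.38%.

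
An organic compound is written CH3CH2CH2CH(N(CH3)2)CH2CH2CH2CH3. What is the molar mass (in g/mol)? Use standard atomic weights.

Atom tally by fragment:
  CH3 → C:1 H:3
  CH2 → C:1 H:2
  CH2 → C:1 H:2
  CH(N(CH3)2) → C:3 H:7 N:1
  CH2 → C:1 H:2
  CH2 → C:1 H:2
  CH2 → C:1 H:2
  CH3 → C:1 H:3
Element totals:
  C: 10
  H: 23
  N: 1
Molecular formula: C10H23N.
  M = 10(12.011) + 23(1.008) + 14.007
    = 120.110 + 23.184 + 14.007 = 157.301

157.30 g/mol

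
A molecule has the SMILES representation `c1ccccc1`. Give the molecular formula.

Atom tally by fragment:
  benzene ring core → C:6 H:6
Element totals:
  C: 6
  H: 6

C6H6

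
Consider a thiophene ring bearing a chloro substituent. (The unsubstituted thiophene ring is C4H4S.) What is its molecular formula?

C4H3ClS

Atom tally by fragment:
  thiophene ring core → C:4 H:4 S:1
  (− 1 ring H displaced by substituents)
  + Cl → Cl:1
Element totals:
  C: 4
  H: 3
  Cl: 1
  S: 1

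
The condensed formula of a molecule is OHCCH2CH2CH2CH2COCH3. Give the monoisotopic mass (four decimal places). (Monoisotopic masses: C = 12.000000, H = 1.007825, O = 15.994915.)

Atom tally by fragment:
  OHCCH2 → C:2 H:3 O:1
  CH2 → C:1 H:2
  CH2 → C:1 H:2
  CH2COCH3 → C:3 H:5 O:1
Element totals:
  C: 7
  H: 12
  O: 2
Molecular formula: C7H12O2.
  M = 7(12.0) + 12(1.007825) + 2(15.994915)
    = 84.000000 + 12.093900 + 31.989830 = 128.083730

128.0837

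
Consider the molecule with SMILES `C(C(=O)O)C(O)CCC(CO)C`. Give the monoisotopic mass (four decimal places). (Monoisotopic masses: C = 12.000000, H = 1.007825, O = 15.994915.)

176.1049

Atom tally by fragment:
  HOOCCH2 → C:2 H:3 O:2
  CH(OH) → C:1 H:2 O:1
  CH2 → C:1 H:2
  CH2 → C:1 H:2
  CH(CH2OH) → C:2 H:4 O:1
  CH3 → C:1 H:3
Element totals:
  C: 8
  H: 16
  O: 4
Molecular formula: C8H16O4.
  M = 8(12.0) + 16(1.007825) + 4(15.994915)
    = 96.000000 + 16.125200 + 63.979660 = 176.104860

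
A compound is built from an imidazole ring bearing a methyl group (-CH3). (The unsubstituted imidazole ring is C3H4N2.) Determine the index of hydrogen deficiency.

Atom tally by fragment:
  imidazole ring core → C:3 H:4 N:2
  (− 1 ring H displaced by substituents)
  + CH3 → C:1 H:3
Element totals:
  C: 4
  H: 6
  N: 2
Molecular formula: C4H6N2.
DoU = (2C + 2 + N − H − X) / 2 = (2·4 + 2 + 2 − 6 − 0) / 2 = 3.

3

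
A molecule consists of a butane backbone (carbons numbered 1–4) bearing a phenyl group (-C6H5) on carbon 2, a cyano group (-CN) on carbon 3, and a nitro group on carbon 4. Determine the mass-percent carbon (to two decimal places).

Atom tally by fragment:
  CH3 → C:1 H:3
  CH(C6H5) → C:7 H:6
  CH(CN) → C:2 H:1 N:1
  CH2NO2 → C:1 H:2 N:1 O:2
Element totals:
  C: 11
  H: 12
  N: 2
  O: 2
Molecular formula: C11H12N2O2.
Molar mass = 204.229 g/mol.
Mass from C: 11 × 12.011 = 132.121 g/mol.
%C = 132.121 / 204.229 × 100 = 64.69%.

64.69%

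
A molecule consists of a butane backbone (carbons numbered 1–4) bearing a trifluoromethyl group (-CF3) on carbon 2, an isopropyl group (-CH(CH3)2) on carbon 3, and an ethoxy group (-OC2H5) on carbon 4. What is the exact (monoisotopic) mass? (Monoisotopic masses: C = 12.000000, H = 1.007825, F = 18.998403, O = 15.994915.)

Atom tally by fragment:
  CH3 → C:1 H:3
  CH(CF3) → C:2 H:1 F:3
  CH(CH(CH3)2) → C:4 H:8
  CH2OC2H5 → C:3 H:7 O:1
Element totals:
  C: 10
  H: 19
  F: 3
  O: 1
Molecular formula: C10H19F3O.
  M = 10(12.0) + 19(1.007825) + 3(18.998403) + 15.994915
    = 120.000000 + 19.148675 + 56.995209 + 15.994915 = 212.138799

212.1388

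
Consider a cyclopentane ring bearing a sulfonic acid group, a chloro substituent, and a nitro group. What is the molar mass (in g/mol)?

Atom tally by fragment:
  cyclopentane ring core → C:5 H:10
  (− 3 ring H displaced by substituents)
  + SO3H → S:1 O:3 H:1
  + Cl → Cl:1
  + NO2 → N:1 O:2
Element totals:
  C: 5
  H: 8
  Cl: 1
  N: 1
  O: 5
  S: 1
Molecular formula: C5H8ClNO5S.
  M = 5(12.011) + 8(1.008) + 35.45 + 14.007 + 5(15.999) + 32.06
    = 60.055 + 8.064 + 35.450 + 14.007 + 79.995 + 32.060 = 229.631

229.63 g/mol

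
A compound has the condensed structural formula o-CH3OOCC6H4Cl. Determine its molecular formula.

Atom tally by fragment:
  benzene ring core → C:6 H:6
  (− 2 ring H displaced by substituents)
  + COOCH3 → C:2 H:3 O:2
  + Cl → Cl:1
Element totals:
  C: 8
  H: 7
  Cl: 1
  O: 2

C8H7ClO2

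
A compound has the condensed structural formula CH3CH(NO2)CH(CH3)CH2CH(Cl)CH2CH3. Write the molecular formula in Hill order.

Element totals:
  C: 8
  H: 16
  Cl: 1
  N: 1
  O: 2

C8H16ClNO2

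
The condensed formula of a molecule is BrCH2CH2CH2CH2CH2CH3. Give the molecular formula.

C6H13Br

Element totals:
  C: 6
  H: 13
  Br: 1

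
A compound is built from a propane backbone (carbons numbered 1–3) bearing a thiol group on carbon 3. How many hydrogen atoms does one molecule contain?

8

Atom tally by fragment:
  CH3 → C:1 H:3
  CH2 → C:1 H:2
  CH2SH → C:1 H:3 S:1
Element totals:
  C: 3
  H: 8
  S: 1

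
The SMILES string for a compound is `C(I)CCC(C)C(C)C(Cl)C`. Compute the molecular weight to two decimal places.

Atom tally by fragment:
  ICH2 → C:1 H:2 I:1
  CH2 → C:1 H:2
  CH2 → C:1 H:2
  CH(CH3) → C:2 H:4
  CH(CH3) → C:2 H:4
  CH(Cl) → C:1 H:1 Cl:1
  CH3 → C:1 H:3
Element totals:
  C: 9
  H: 18
  Cl: 1
  I: 1
Molecular formula: C9H18ClI.
  M = 9(12.011) + 18(1.008) + 35.45 + 126.904
    = 108.099 + 18.144 + 35.450 + 126.904 = 288.597

288.60 g/mol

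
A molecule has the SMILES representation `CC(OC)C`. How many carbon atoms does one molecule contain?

4

Atom tally by fragment:
  CH3 → C:1 H:3
  CH(OCH3) → C:2 H:4 O:1
  CH3 → C:1 H:3
Element totals:
  C: 4
  H: 10
  O: 1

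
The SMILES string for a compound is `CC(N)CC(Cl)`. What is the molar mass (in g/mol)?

107.58 g/mol

Atom tally by fragment:
  CH3 → C:1 H:3
  CH(NH2) → C:1 H:3 N:1
  CH2 → C:1 H:2
  CH2Cl → C:1 H:2 Cl:1
Element totals:
  C: 4
  H: 10
  Cl: 1
  N: 1
Molecular formula: C4H10ClN.
  M = 4(12.011) + 10(1.008) + 35.45 + 14.007
    = 48.044 + 10.080 + 35.450 + 14.007 = 107.581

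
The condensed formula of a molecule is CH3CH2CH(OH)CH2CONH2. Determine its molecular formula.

C5H11NO2

Element totals:
  C: 5
  H: 11
  N: 1
  O: 2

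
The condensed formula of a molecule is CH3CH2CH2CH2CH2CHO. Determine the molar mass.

Element totals:
  C: 6
  H: 12
  O: 1
Molecular formula: C6H12O.
  M = 6(12.011) + 12(1.008) + 15.999
    = 72.066 + 12.096 + 15.999 = 100.161

100.16 g/mol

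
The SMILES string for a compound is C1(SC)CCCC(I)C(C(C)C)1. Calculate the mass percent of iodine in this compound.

42.55%

Atom tally by fragment:
  cyclohexane ring core → C:6 H:12
  (− 3 ring H displaced by substituents)
  + SCH3 → C:1 H:3 S:1
  + I → I:1
  + CH(CH3)2 → C:3 H:7
Element totals:
  C: 10
  H: 19
  I: 1
  S: 1
Molecular formula: C10H19IS.
Molar mass = 298.226 g/mol.
Mass from I: 1 × 126.904 = 126.904 g/mol.
%I = 126.904 / 298.226 × 100 = 42.55%.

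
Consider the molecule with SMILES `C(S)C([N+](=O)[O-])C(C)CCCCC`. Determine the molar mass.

205.32 g/mol

Atom tally by fragment:
  HSCH2 → C:1 H:3 S:1
  CH(NO2) → C:1 H:1 N:1 O:2
  CH(CH3) → C:2 H:4
  CH2 → C:1 H:2
  CH2 → C:1 H:2
  CH2 → C:1 H:2
  CH2 → C:1 H:2
  CH3 → C:1 H:3
Element totals:
  C: 9
  H: 19
  N: 1
  O: 2
  S: 1
Molecular formula: C9H19NO2S.
  M = 9(12.011) + 19(1.008) + 14.007 + 2(15.999) + 32.06
    = 108.099 + 19.152 + 14.007 + 31.998 + 32.060 = 205.316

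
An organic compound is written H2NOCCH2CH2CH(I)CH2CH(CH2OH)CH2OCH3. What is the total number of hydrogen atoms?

18

Atom tally by fragment:
  H2NOCCH2 → C:2 H:4 O:1 N:1
  CH2 → C:1 H:2
  CH(I) → C:1 H:1 I:1
  CH2 → C:1 H:2
  CH(CH2OH) → C:2 H:4 O:1
  CH2OCH3 → C:2 H:5 O:1
Element totals:
  C: 9
  H: 18
  I: 1
  N: 1
  O: 3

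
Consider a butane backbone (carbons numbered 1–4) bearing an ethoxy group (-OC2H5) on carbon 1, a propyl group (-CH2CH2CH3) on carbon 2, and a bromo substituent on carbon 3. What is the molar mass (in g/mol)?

Atom tally by fragment:
  C2H5OCH2 → C:3 H:7 O:1
  CH(CH2CH2CH3) → C:4 H:8
  CH(Br) → C:1 H:1 Br:1
  CH3 → C:1 H:3
Element totals:
  C: 9
  H: 19
  Br: 1
  O: 1
Molecular formula: C9H19BrO.
  M = 9(12.011) + 19(1.008) + 79.904 + 15.999
    = 108.099 + 19.152 + 79.904 + 15.999 = 223.154

223.15 g/mol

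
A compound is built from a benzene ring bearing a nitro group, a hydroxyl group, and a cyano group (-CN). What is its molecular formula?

C7H4N2O3

Atom tally by fragment:
  benzene ring core → C:6 H:6
  (− 3 ring H displaced by substituents)
  + NO2 → N:1 O:2
  + OH → O:1 H:1
  + CN → C:1 N:1
Element totals:
  C: 7
  H: 4
  N: 2
  O: 3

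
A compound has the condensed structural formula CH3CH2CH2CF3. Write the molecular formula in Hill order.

C4H7F3

Atom tally by fragment:
  CH3 → C:1 H:3
  CH2 → C:1 H:2
  CH2CF3 → C:2 H:2 F:3
Element totals:
  C: 4
  H: 7
  F: 3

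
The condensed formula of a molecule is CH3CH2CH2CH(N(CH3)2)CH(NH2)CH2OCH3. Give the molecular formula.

C9H22N2O

Element totals:
  C: 9
  H: 22
  N: 2
  O: 1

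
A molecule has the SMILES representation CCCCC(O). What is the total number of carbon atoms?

5

Atom tally by fragment:
  CH3 → C:1 H:3
  CH2 → C:1 H:2
  CH2 → C:1 H:2
  CH2 → C:1 H:2
  CH2OH → C:1 H:3 O:1
Element totals:
  C: 5
  H: 12
  O: 1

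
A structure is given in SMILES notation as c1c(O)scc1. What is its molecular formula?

Atom tally by fragment:
  thiophene ring core → C:4 H:4 S:1
  (− 1 ring H displaced by substituents)
  + OH → O:1 H:1
Element totals:
  C: 4
  H: 4
  O: 1
  S: 1

C4H4OS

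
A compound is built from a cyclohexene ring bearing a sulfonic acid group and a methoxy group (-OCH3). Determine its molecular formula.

Atom tally by fragment:
  cyclohexene ring core → C:6 H:10
  (− 2 ring H displaced by substituents)
  + SO3H → S:1 O:3 H:1
  + OCH3 → C:1 H:3 O:1
Element totals:
  C: 7
  H: 12
  O: 4
  S: 1

C7H12O4S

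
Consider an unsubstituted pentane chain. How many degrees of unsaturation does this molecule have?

0

Atom tally by fragment:
  CH3 → C:1 H:3
  CH2 → C:1 H:2
  CH2 → C:1 H:2
  CH2 → C:1 H:2
  CH3 → C:1 H:3
Element totals:
  C: 5
  H: 12
Molecular formula: C5H12.
DoU = (2C + 2 + N − H − X) / 2 = (2·5 + 2 + 0 − 12 − 0) / 2 = 0.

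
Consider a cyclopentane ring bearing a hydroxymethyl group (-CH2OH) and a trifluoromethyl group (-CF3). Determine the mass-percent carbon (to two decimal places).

50.00%

Atom tally by fragment:
  cyclopentane ring core → C:5 H:10
  (− 2 ring H displaced by substituents)
  + CH2OH → C:1 H:3 O:1
  + CF3 → C:1 F:3
Element totals:
  C: 7
  H: 11
  F: 3
  O: 1
Molecular formula: C7H11F3O.
Molar mass = 168.158 g/mol.
Mass from C: 7 × 12.011 = 84.077 g/mol.
%C = 84.077 / 168.158 × 100 = 50.00%.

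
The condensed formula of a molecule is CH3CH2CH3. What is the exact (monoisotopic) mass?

44.0626

Atom tally by fragment:
  CH3 → C:1 H:3
  CH2 → C:1 H:2
  CH3 → C:1 H:3
Element totals:
  C: 3
  H: 8
Molecular formula: C3H8.
  M = 3(12.0) + 8(1.007825)
    = 36.000000 + 8.062600 = 44.062600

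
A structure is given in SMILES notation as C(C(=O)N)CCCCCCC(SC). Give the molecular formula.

C10H21NOS

Atom tally by fragment:
  H2NOCCH2 → C:2 H:4 O:1 N:1
  CH2 → C:1 H:2
  CH2 → C:1 H:2
  CH2 → C:1 H:2
  CH2 → C:1 H:2
  CH2 → C:1 H:2
  CH2 → C:1 H:2
  CH2SCH3 → C:2 H:5 S:1
Element totals:
  C: 10
  H: 21
  N: 1
  O: 1
  S: 1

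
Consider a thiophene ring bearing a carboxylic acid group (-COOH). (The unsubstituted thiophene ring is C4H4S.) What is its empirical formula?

C5H4O2S

Atom tally by fragment:
  thiophene ring core → C:4 H:4 S:1
  (− 1 ring H displaced by substituents)
  + COOH → C:1 H:1 O:2
Element totals:
  C: 5
  H: 4
  O: 2
  S: 1
Molecular formula: C5H4O2S.
gcd of subscripts (5, 4, 2, 1) = 1, so the empirical formula equals the molecular formula.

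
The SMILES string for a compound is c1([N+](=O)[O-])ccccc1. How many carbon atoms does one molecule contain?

6

Atom tally by fragment:
  benzene ring core → C:6 H:6
  (− 1 ring H displaced by substituents)
  + NO2 → N:1 O:2
Element totals:
  C: 6
  H: 5
  N: 1
  O: 2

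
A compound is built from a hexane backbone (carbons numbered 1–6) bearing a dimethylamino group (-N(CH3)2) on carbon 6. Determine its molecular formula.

C8H19N

Atom tally by fragment:
  CH3 → C:1 H:3
  CH2 → C:1 H:2
  CH2 → C:1 H:2
  CH2 → C:1 H:2
  CH2 → C:1 H:2
  CH2N(CH3)2 → C:3 H:8 N:1
Element totals:
  C: 8
  H: 19
  N: 1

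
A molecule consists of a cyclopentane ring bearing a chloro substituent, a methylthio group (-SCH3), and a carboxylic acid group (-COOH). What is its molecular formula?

Atom tally by fragment:
  cyclopentane ring core → C:5 H:10
  (− 3 ring H displaced by substituents)
  + Cl → Cl:1
  + SCH3 → C:1 H:3 S:1
  + COOH → C:1 H:1 O:2
Element totals:
  C: 7
  H: 11
  Cl: 1
  O: 2
  S: 1

C7H11ClO2S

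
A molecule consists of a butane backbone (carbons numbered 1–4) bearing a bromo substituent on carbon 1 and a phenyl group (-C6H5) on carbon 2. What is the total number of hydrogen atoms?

13

Atom tally by fragment:
  BrCH2 → C:1 H:2 Br:1
  CH(C6H5) → C:7 H:6
  CH2 → C:1 H:2
  CH3 → C:1 H:3
Element totals:
  C: 10
  H: 13
  Br: 1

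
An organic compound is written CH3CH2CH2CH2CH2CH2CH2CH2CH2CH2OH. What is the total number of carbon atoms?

10

Element totals:
  C: 10
  H: 22
  O: 1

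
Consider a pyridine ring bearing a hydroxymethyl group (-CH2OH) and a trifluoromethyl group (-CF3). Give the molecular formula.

C7H6F3NO

Atom tally by fragment:
  pyridine ring core → C:5 H:5 N:1
  (− 2 ring H displaced by substituents)
  + CH2OH → C:1 H:3 O:1
  + CF3 → C:1 F:3
Element totals:
  C: 7
  H: 6
  F: 3
  N: 1
  O: 1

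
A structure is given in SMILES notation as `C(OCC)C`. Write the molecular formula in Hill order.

C4H10O

Atom tally by fragment:
  C2H5OCH2 → C:3 H:7 O:1
  CH3 → C:1 H:3
Element totals:
  C: 4
  H: 10
  O: 1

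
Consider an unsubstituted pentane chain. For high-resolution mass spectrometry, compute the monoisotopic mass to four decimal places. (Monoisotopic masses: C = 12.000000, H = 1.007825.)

72.0939

Atom tally by fragment:
  CH3 → C:1 H:3
  CH2 → C:1 H:2
  CH2 → C:1 H:2
  CH2 → C:1 H:2
  CH3 → C:1 H:3
Element totals:
  C: 5
  H: 12
Molecular formula: C5H12.
  M = 5(12.0) + 12(1.007825)
    = 60.000000 + 12.093900 = 72.093900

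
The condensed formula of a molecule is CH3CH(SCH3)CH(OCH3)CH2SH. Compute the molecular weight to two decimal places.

Atom tally by fragment:
  CH3 → C:1 H:3
  CH(SCH3) → C:2 H:4 S:1
  CH(OCH3) → C:2 H:4 O:1
  CH2SH → C:1 H:3 S:1
Element totals:
  C: 6
  H: 14
  O: 1
  S: 2
Molecular formula: C6H14OS2.
  M = 6(12.011) + 14(1.008) + 15.999 + 2(32.06)
    = 72.066 + 14.112 + 15.999 + 64.120 = 166.297

166.30 g/mol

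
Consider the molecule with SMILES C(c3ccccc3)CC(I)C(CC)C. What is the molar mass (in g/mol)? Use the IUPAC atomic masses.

Atom tally by fragment:
  C6H5CH2 → C:7 H:7
  CH2 → C:1 H:2
  CH(I) → C:1 H:1 I:1
  CH(C2H5) → C:3 H:6
  CH3 → C:1 H:3
Element totals:
  C: 13
  H: 19
  I: 1
Molecular formula: C13H19I.
  M = 13(12.011) + 19(1.008) + 126.904
    = 156.143 + 19.152 + 126.904 = 302.199

302.20 g/mol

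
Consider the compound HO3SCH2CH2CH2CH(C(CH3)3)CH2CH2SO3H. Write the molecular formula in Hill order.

C10H22O6S2

Atom tally by fragment:
  HO3SCH2 → C:1 H:3 S:1 O:3
  CH2 → C:1 H:2
  CH2 → C:1 H:2
  CH(C(CH3)3) → C:5 H:10
  CH2 → C:1 H:2
  CH2SO3H → C:1 H:3 S:1 O:3
Element totals:
  C: 10
  H: 22
  O: 6
  S: 2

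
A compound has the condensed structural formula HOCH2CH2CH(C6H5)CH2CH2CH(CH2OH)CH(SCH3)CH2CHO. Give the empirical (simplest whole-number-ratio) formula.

C17H26O3S

Element totals:
  C: 17
  H: 26
  O: 3
  S: 1
Molecular formula: C17H26O3S.
gcd of subscripts (17, 26, 3, 1) = 1, so the empirical formula equals the molecular formula.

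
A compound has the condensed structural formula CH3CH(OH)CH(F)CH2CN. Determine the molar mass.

117.12 g/mol

Atom tally by fragment:
  CH3 → C:1 H:3
  CH(OH) → C:1 H:2 O:1
  CH(F) → C:1 H:1 F:1
  CH2CN → C:2 H:2 N:1
Element totals:
  C: 5
  H: 8
  F: 1
  N: 1
  O: 1
Molecular formula: C5H8FNO.
  M = 5(12.011) + 8(1.008) + 18.998 + 14.007 + 15.999
    = 60.055 + 8.064 + 18.998 + 14.007 + 15.999 = 117.123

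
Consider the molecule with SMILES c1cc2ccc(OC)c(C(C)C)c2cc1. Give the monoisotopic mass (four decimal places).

Atom tally by fragment:
  naphthalene ring system core → C:10 H:8
  (− 2 ring H displaced by substituents)
  + OCH3 → C:1 H:3 O:1
  + CH(CH3)2 → C:3 H:7
Element totals:
  C: 14
  H: 16
  O: 1
Molecular formula: C14H16O.
  M = 14(12.0) + 16(1.007825) + 15.994915
    = 168.000000 + 16.125200 + 15.994915 = 200.120115

200.1201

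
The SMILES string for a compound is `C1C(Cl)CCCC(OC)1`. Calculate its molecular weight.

Atom tally by fragment:
  cyclohexane ring core → C:6 H:12
  (− 2 ring H displaced by substituents)
  + Cl → Cl:1
  + OCH3 → C:1 H:3 O:1
Element totals:
  C: 7
  H: 13
  Cl: 1
  O: 1
Molecular formula: C7H13ClO.
  M = 7(12.011) + 13(1.008) + 35.45 + 15.999
    = 84.077 + 13.104 + 35.450 + 15.999 = 148.630

148.63 g/mol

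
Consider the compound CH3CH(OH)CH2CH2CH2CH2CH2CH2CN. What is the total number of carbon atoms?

9

Element totals:
  C: 9
  H: 17
  N: 1
  O: 1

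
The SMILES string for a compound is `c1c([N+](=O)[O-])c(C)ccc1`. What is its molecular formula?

Atom tally by fragment:
  benzene ring core → C:6 H:6
  (− 2 ring H displaced by substituents)
  + NO2 → N:1 O:2
  + CH3 → C:1 H:3
Element totals:
  C: 7
  H: 7
  N: 1
  O: 2

C7H7NO2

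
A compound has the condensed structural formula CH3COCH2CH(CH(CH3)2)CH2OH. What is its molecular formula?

Atom tally by fragment:
  CH3COCH2 → C:3 H:5 O:1
  CH(CH(CH3)2) → C:4 H:8
  CH2OH → C:1 H:3 O:1
Element totals:
  C: 8
  H: 16
  O: 2

C8H16O2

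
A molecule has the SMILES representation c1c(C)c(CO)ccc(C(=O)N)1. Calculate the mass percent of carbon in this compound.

65.44%

Atom tally by fragment:
  benzene ring core → C:6 H:6
  (− 3 ring H displaced by substituents)
  + CH3 → C:1 H:3
  + CH2OH → C:1 H:3 O:1
  + CONH2 → C:1 H:2 O:1 N:1
Element totals:
  C: 9
  H: 11
  N: 1
  O: 2
Molecular formula: C9H11NO2.
Molar mass = 165.192 g/mol.
Mass from C: 9 × 12.011 = 108.099 g/mol.
%C = 108.099 / 165.192 × 100 = 65.44%.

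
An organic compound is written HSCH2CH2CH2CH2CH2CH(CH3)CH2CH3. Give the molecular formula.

C9H20S

Atom tally by fragment:
  HSCH2 → C:1 H:3 S:1
  CH2 → C:1 H:2
  CH2 → C:1 H:2
  CH2 → C:1 H:2
  CH2 → C:1 H:2
  CH(CH3) → C:2 H:4
  CH2 → C:1 H:2
  CH3 → C:1 H:3
Element totals:
  C: 9
  H: 20
  S: 1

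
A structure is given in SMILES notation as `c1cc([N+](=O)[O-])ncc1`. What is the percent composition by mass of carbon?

Atom tally by fragment:
  pyridine ring core → C:5 H:5 N:1
  (− 1 ring H displaced by substituents)
  + NO2 → N:1 O:2
Element totals:
  C: 5
  H: 4
  N: 2
  O: 2
Molecular formula: C5H4N2O2.
Molar mass = 124.099 g/mol.
Mass from C: 5 × 12.011 = 60.055 g/mol.
%C = 60.055 / 124.099 × 100 = 48.39%.

48.39%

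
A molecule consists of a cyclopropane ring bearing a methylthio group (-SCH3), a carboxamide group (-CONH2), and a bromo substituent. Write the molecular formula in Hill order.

C5H8BrNOS

Atom tally by fragment:
  cyclopropane ring core → C:3 H:6
  (− 3 ring H displaced by substituents)
  + SCH3 → C:1 H:3 S:1
  + CONH2 → C:1 H:2 O:1 N:1
  + Br → Br:1
Element totals:
  C: 5
  H: 8
  Br: 1
  N: 1
  O: 1
  S: 1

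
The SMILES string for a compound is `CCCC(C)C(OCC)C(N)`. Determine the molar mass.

159.27 g/mol

Atom tally by fragment:
  CH3 → C:1 H:3
  CH2 → C:1 H:2
  CH2 → C:1 H:2
  CH(CH3) → C:2 H:4
  CH(OC2H5) → C:3 H:6 O:1
  CH2NH2 → C:1 H:4 N:1
Element totals:
  C: 9
  H: 21
  N: 1
  O: 1
Molecular formula: C9H21NO.
  M = 9(12.011) + 21(1.008) + 14.007 + 15.999
    = 108.099 + 21.168 + 14.007 + 15.999 = 159.273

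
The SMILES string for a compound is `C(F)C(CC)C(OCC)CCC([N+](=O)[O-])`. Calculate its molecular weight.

221.27 g/mol

Atom tally by fragment:
  FCH2 → C:1 H:2 F:1
  CH(C2H5) → C:3 H:6
  CH(OC2H5) → C:3 H:6 O:1
  CH2 → C:1 H:2
  CH2 → C:1 H:2
  CH2NO2 → C:1 H:2 N:1 O:2
Element totals:
  C: 10
  H: 20
  F: 1
  N: 1
  O: 3
Molecular formula: C10H20FNO3.
  M = 10(12.011) + 20(1.008) + 18.998 + 14.007 + 3(15.999)
    = 120.110 + 20.160 + 18.998 + 14.007 + 47.997 = 221.272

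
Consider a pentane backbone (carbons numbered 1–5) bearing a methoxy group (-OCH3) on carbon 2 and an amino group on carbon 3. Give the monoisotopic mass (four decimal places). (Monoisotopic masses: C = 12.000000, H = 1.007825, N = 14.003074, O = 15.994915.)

Atom tally by fragment:
  CH3 → C:1 H:3
  CH(OCH3) → C:2 H:4 O:1
  CH(NH2) → C:1 H:3 N:1
  CH2 → C:1 H:2
  CH3 → C:1 H:3
Element totals:
  C: 6
  H: 15
  N: 1
  O: 1
Molecular formula: C6H15NO.
  M = 6(12.0) + 15(1.007825) + 14.003074 + 15.994915
    = 72.000000 + 15.117375 + 14.003074 + 15.994915 = 117.115364

117.1154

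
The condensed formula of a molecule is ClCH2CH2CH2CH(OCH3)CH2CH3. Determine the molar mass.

150.65 g/mol

Atom tally by fragment:
  ClCH2 → C:1 H:2 Cl:1
  CH2 → C:1 H:2
  CH2 → C:1 H:2
  CH(OCH3) → C:2 H:4 O:1
  CH2 → C:1 H:2
  CH3 → C:1 H:3
Element totals:
  C: 7
  H: 15
  Cl: 1
  O: 1
Molecular formula: C7H15ClO.
  M = 7(12.011) + 15(1.008) + 35.45 + 15.999
    = 84.077 + 15.120 + 35.450 + 15.999 = 150.646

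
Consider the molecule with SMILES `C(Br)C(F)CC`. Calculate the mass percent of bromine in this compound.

51.55%

Atom tally by fragment:
  BrCH2 → C:1 H:2 Br:1
  CH(F) → C:1 H:1 F:1
  CH2 → C:1 H:2
  CH3 → C:1 H:3
Element totals:
  C: 4
  H: 8
  Br: 1
  F: 1
Molecular formula: C4H8BrF.
Molar mass = 155.010 g/mol.
Mass from Br: 1 × 79.904 = 79.904 g/mol.
%Br = 79.904 / 155.010 × 100 = 51.55%.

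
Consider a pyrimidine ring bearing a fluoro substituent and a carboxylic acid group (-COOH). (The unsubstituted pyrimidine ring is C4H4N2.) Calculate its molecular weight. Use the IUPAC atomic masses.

Atom tally by fragment:
  pyrimidine ring core → C:4 H:4 N:2
  (− 2 ring H displaced by substituents)
  + F → F:1
  + COOH → C:1 H:1 O:2
Element totals:
  C: 5
  H: 3
  F: 1
  N: 2
  O: 2
Molecular formula: C5H3FN2O2.
  M = 5(12.011) + 3(1.008) + 18.998 + 2(14.007) + 2(15.999)
    = 60.055 + 3.024 + 18.998 + 28.014 + 31.998 = 142.089

142.09 g/mol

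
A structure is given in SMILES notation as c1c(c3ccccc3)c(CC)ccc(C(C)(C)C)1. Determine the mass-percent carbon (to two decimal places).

90.70%

Atom tally by fragment:
  benzene ring core → C:6 H:6
  (− 3 ring H displaced by substituents)
  + C6H5 → C:6 H:5
  + C2H5 → C:2 H:5
  + C(CH3)3 → C:4 H:9
Element totals:
  C: 18
  H: 22
Molecular formula: C18H22.
Molar mass = 238.374 g/mol.
Mass from C: 18 × 12.011 = 216.198 g/mol.
%C = 216.198 / 238.374 × 100 = 90.70%.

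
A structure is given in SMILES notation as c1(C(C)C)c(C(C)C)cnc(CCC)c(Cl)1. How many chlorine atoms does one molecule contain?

Atom tally by fragment:
  pyridine ring core → C:5 H:5 N:1
  (− 4 ring H displaced by substituents)
  + CH(CH3)2 → C:3 H:7
  + CH(CH3)2 → C:3 H:7
  + CH2CH2CH3 → C:3 H:7
  + Cl → Cl:1
Element totals:
  C: 14
  H: 22
  Cl: 1
  N: 1

1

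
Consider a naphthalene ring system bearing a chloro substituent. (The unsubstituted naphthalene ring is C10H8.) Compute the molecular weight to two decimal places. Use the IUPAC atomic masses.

162.62 g/mol

Atom tally by fragment:
  naphthalene ring system core → C:10 H:8
  (− 1 ring H displaced by substituents)
  + Cl → Cl:1
Element totals:
  C: 10
  H: 7
  Cl: 1
Molecular formula: C10H7Cl.
  M = 10(12.011) + 7(1.008) + 35.45
    = 120.110 + 7.056 + 35.450 = 162.616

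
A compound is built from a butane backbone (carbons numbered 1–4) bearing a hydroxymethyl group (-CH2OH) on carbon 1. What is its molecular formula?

Atom tally by fragment:
  HOCH2CH2 → C:2 H:5 O:1
  CH2 → C:1 H:2
  CH2 → C:1 H:2
  CH3 → C:1 H:3
Element totals:
  C: 5
  H: 12
  O: 1

C5H12O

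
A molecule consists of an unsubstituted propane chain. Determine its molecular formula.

Atom tally by fragment:
  CH3 → C:1 H:3
  CH2 → C:1 H:2
  CH3 → C:1 H:3
Element totals:
  C: 3
  H: 8

C3H8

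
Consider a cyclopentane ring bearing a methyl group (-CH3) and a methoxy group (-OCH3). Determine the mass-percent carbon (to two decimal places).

73.63%

Atom tally by fragment:
  cyclopentane ring core → C:5 H:10
  (− 2 ring H displaced by substituents)
  + CH3 → C:1 H:3
  + OCH3 → C:1 H:3 O:1
Element totals:
  C: 7
  H: 14
  O: 1
Molecular formula: C7H14O.
Molar mass = 114.188 g/mol.
Mass from C: 7 × 12.011 = 84.077 g/mol.
%C = 84.077 / 114.188 × 100 = 73.63%.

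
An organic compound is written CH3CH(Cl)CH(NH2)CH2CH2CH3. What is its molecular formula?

C6H14ClN

Element totals:
  C: 6
  H: 14
  Cl: 1
  N: 1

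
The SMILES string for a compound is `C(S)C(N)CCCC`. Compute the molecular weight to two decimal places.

133.25 g/mol

Atom tally by fragment:
  HSCH2 → C:1 H:3 S:1
  CH(NH2) → C:1 H:3 N:1
  CH2 → C:1 H:2
  CH2 → C:1 H:2
  CH2 → C:1 H:2
  CH3 → C:1 H:3
Element totals:
  C: 6
  H: 15
  N: 1
  S: 1
Molecular formula: C6H15NS.
  M = 6(12.011) + 15(1.008) + 14.007 + 32.06
    = 72.066 + 15.120 + 14.007 + 32.060 = 133.253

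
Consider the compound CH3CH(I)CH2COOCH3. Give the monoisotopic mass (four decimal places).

Element totals:
  C: 5
  H: 9
  I: 1
  O: 2
Molecular formula: C5H9IO2.
  M = 5(12.0) + 9(1.007825) + 126.904472 + 2(15.994915)
    = 60.000000 + 9.070425 + 126.904472 + 31.989830 = 227.964727

227.9647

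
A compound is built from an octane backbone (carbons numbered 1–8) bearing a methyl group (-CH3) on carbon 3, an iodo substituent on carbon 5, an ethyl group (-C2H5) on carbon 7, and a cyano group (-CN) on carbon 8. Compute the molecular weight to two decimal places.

307.22 g/mol

Atom tally by fragment:
  CH3 → C:1 H:3
  CH2 → C:1 H:2
  CH(CH3) → C:2 H:4
  CH2 → C:1 H:2
  CH(I) → C:1 H:1 I:1
  CH2 → C:1 H:2
  CH(C2H5) → C:3 H:6
  CH2CN → C:2 H:2 N:1
Element totals:
  C: 12
  H: 22
  I: 1
  N: 1
Molecular formula: C12H22IN.
  M = 12(12.011) + 22(1.008) + 126.904 + 14.007
    = 144.132 + 22.176 + 126.904 + 14.007 = 307.219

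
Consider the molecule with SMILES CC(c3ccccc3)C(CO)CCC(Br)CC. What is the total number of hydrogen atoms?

23

Atom tally by fragment:
  CH3 → C:1 H:3
  CH(C6H5) → C:7 H:6
  CH(CH2OH) → C:2 H:4 O:1
  CH2 → C:1 H:2
  CH2 → C:1 H:2
  CH(Br) → C:1 H:1 Br:1
  CH2 → C:1 H:2
  CH3 → C:1 H:3
Element totals:
  C: 15
  H: 23
  Br: 1
  O: 1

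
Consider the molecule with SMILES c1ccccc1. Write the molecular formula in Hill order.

C6H6

Atom tally by fragment:
  benzene ring core → C:6 H:6
Element totals:
  C: 6
  H: 6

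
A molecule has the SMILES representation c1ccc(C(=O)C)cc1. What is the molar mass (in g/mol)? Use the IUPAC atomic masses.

Atom tally by fragment:
  benzene ring core → C:6 H:6
  (− 1 ring H displaced by substituents)
  + COCH3 → C:2 H:3 O:1
Element totals:
  C: 8
  H: 8
  O: 1
Molecular formula: C8H8O.
  M = 8(12.011) + 8(1.008) + 15.999
    = 96.088 + 8.064 + 15.999 = 120.151

120.15 g/mol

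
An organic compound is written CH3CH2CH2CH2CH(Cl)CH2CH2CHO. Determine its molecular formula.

C8H15ClO

Atom tally by fragment:
  CH3 → C:1 H:3
  CH2 → C:1 H:2
  CH2 → C:1 H:2
  CH2 → C:1 H:2
  CH(Cl) → C:1 H:1 Cl:1
  CH2 → C:1 H:2
  CH2CHO → C:2 H:3 O:1
Element totals:
  C: 8
  H: 15
  Cl: 1
  O: 1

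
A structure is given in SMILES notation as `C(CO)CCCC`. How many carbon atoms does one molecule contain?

6

Atom tally by fragment:
  HOCH2CH2 → C:2 H:5 O:1
  CH2 → C:1 H:2
  CH2 → C:1 H:2
  CH2 → C:1 H:2
  CH3 → C:1 H:3
Element totals:
  C: 6
  H: 14
  O: 1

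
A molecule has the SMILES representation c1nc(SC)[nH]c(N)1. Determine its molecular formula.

Atom tally by fragment:
  imidazole ring core → C:3 H:4 N:2
  (− 2 ring H displaced by substituents)
  + SCH3 → C:1 H:3 S:1
  + NH2 → N:1 H:2
Element totals:
  C: 4
  H: 7
  N: 3
  S: 1

C4H7N3S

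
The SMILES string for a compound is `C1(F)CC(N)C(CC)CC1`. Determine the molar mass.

Atom tally by fragment:
  cyclohexane ring core → C:6 H:12
  (− 3 ring H displaced by substituents)
  + F → F:1
  + NH2 → N:1 H:2
  + C2H5 → C:2 H:5
Element totals:
  C: 8
  H: 16
  F: 1
  N: 1
Molecular formula: C8H16FN.
  M = 8(12.011) + 16(1.008) + 18.998 + 14.007
    = 96.088 + 16.128 + 18.998 + 14.007 = 145.221

145.22 g/mol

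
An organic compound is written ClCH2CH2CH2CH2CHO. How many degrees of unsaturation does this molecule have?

Atom tally by fragment:
  ClCH2 → C:1 H:2 Cl:1
  CH2 → C:1 H:2
  CH2 → C:1 H:2
  CH2CHO → C:2 H:3 O:1
Element totals:
  C: 5
  H: 9
  Cl: 1
  O: 1
Molecular formula: C5H9ClO.
DoU = (2C + 2 + N − H − X) / 2 = (2·5 + 2 + 0 − 9 − 1) / 2 = 1.

1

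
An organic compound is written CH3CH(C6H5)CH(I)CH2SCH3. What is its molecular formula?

C11H15IS

Atom tally by fragment:
  CH3 → C:1 H:3
  CH(C6H5) → C:7 H:6
  CH(I) → C:1 H:1 I:1
  CH2SCH3 → C:2 H:5 S:1
Element totals:
  C: 11
  H: 15
  I: 1
  S: 1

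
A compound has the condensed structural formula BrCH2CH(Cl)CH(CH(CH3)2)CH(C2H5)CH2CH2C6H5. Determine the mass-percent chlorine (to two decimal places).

10.25%

Atom tally by fragment:
  BrCH2 → C:1 H:2 Br:1
  CH(Cl) → C:1 H:1 Cl:1
  CH(CH(CH3)2) → C:4 H:8
  CH(C2H5) → C:3 H:6
  CH2 → C:1 H:2
  CH2C6H5 → C:7 H:7
Element totals:
  C: 17
  H: 26
  Br: 1
  Cl: 1
Molecular formula: C17H26BrCl.
Molar mass = 345.749 g/mol.
Mass from Cl: 1 × 35.45 = 35.450 g/mol.
%Cl = 35.450 / 345.749 × 100 = 10.25%.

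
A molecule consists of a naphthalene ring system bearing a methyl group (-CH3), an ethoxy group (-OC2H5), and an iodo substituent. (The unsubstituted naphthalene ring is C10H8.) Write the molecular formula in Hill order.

Atom tally by fragment:
  naphthalene ring system core → C:10 H:8
  (− 3 ring H displaced by substituents)
  + CH3 → C:1 H:3
  + OC2H5 → C:2 H:5 O:1
  + I → I:1
Element totals:
  C: 13
  H: 13
  I: 1
  O: 1

C13H13IO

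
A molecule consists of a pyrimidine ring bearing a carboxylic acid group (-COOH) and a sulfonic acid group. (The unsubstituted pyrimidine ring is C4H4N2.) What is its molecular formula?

C5H4N2O5S

Atom tally by fragment:
  pyrimidine ring core → C:4 H:4 N:2
  (− 2 ring H displaced by substituents)
  + COOH → C:1 H:1 O:2
  + SO3H → S:1 O:3 H:1
Element totals:
  C: 5
  H: 4
  N: 2
  O: 5
  S: 1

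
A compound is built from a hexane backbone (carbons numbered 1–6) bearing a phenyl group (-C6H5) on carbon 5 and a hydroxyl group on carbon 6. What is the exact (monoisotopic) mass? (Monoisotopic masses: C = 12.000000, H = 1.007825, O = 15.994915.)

178.1358

Atom tally by fragment:
  CH3 → C:1 H:3
  CH2 → C:1 H:2
  CH2 → C:1 H:2
  CH2 → C:1 H:2
  CH(C6H5) → C:7 H:6
  CH2OH → C:1 H:3 O:1
Element totals:
  C: 12
  H: 18
  O: 1
Molecular formula: C12H18O.
  M = 12(12.0) + 18(1.007825) + 15.994915
    = 144.000000 + 18.140850 + 15.994915 = 178.135765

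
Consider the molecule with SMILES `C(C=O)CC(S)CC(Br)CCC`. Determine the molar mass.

Atom tally by fragment:
  OHCCH2 → C:2 H:3 O:1
  CH2 → C:1 H:2
  CH(SH) → C:1 H:2 S:1
  CH2 → C:1 H:2
  CH(Br) → C:1 H:1 Br:1
  CH2 → C:1 H:2
  CH2 → C:1 H:2
  CH3 → C:1 H:3
Element totals:
  C: 9
  H: 17
  Br: 1
  O: 1
  S: 1
Molecular formula: C9H17BrOS.
  M = 9(12.011) + 17(1.008) + 79.904 + 15.999 + 32.06
    = 108.099 + 17.136 + 79.904 + 15.999 + 32.060 = 253.198

253.20 g/mol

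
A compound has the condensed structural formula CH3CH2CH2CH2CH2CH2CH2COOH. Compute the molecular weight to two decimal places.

Atom tally by fragment:
  CH3 → C:1 H:3
  CH2 → C:1 H:2
  CH2 → C:1 H:2
  CH2 → C:1 H:2
  CH2 → C:1 H:2
  CH2 → C:1 H:2
  CH2COOH → C:2 H:3 O:2
Element totals:
  C: 8
  H: 16
  O: 2
Molecular formula: C8H16O2.
  M = 8(12.011) + 16(1.008) + 2(15.999)
    = 96.088 + 16.128 + 31.998 = 144.214

144.21 g/mol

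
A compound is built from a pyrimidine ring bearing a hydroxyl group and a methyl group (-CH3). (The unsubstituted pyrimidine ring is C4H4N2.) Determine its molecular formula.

C5H6N2O

Atom tally by fragment:
  pyrimidine ring core → C:4 H:4 N:2
  (− 2 ring H displaced by substituents)
  + OH → O:1 H:1
  + CH3 → C:1 H:3
Element totals:
  C: 5
  H: 6
  N: 2
  O: 1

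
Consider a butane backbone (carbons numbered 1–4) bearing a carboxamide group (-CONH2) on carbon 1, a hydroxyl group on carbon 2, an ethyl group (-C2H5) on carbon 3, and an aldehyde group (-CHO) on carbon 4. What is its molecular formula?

C8H15NO3

Atom tally by fragment:
  H2NOCCH2 → C:2 H:4 O:1 N:1
  CH(OH) → C:1 H:2 O:1
  CH(C2H5) → C:3 H:6
  CH2CHO → C:2 H:3 O:1
Element totals:
  C: 8
  H: 15
  N: 1
  O: 3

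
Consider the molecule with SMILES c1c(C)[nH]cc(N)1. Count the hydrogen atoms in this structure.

Atom tally by fragment:
  pyrrole ring core → C:4 H:5 N:1
  (− 2 ring H displaced by substituents)
  + CH3 → C:1 H:3
  + NH2 → N:1 H:2
Element totals:
  C: 5
  H: 8
  N: 2

8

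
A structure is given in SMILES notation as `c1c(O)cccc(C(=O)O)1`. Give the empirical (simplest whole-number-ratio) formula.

Atom tally by fragment:
  benzene ring core → C:6 H:6
  (− 2 ring H displaced by substituents)
  + OH → O:1 H:1
  + COOH → C:1 H:1 O:2
Element totals:
  C: 7
  H: 6
  O: 3
Molecular formula: C7H6O3.
gcd of subscripts (7, 6, 3) = 1, so the empirical formula equals the molecular formula.

C7H6O3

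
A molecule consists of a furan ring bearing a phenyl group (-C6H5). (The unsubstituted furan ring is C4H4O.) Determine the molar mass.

144.17 g/mol

Atom tally by fragment:
  furan ring core → C:4 H:4 O:1
  (− 1 ring H displaced by substituents)
  + C6H5 → C:6 H:5
Element totals:
  C: 10
  H: 8
  O: 1
Molecular formula: C10H8O.
  M = 10(12.011) + 8(1.008) + 15.999
    = 120.110 + 8.064 + 15.999 = 144.173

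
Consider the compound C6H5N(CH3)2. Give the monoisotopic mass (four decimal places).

121.0891

Atom tally by fragment:
  benzene ring core → C:6 H:6
  (− 1 ring H displaced by substituents)
  + N(CH3)2 → N:1 C:2 H:6
Element totals:
  C: 8
  H: 11
  N: 1
Molecular formula: C8H11N.
  M = 8(12.0) + 11(1.007825) + 14.003074
    = 96.000000 + 11.086075 + 14.003074 = 121.089149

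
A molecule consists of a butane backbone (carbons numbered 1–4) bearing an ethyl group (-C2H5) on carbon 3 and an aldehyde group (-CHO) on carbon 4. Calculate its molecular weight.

Atom tally by fragment:
  CH3 → C:1 H:3
  CH2 → C:1 H:2
  CH(C2H5) → C:3 H:6
  CH2CHO → C:2 H:3 O:1
Element totals:
  C: 7
  H: 14
  O: 1
Molecular formula: C7H14O.
  M = 7(12.011) + 14(1.008) + 15.999
    = 84.077 + 14.112 + 15.999 = 114.188

114.19 g/mol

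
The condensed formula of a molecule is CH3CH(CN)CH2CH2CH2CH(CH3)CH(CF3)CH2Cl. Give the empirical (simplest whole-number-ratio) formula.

C11H17ClF3N

Atom tally by fragment:
  CH3 → C:1 H:3
  CH(CN) → C:2 H:1 N:1
  CH2 → C:1 H:2
  CH2 → C:1 H:2
  CH2 → C:1 H:2
  CH(CH3) → C:2 H:4
  CH(CF3) → C:2 H:1 F:3
  CH2Cl → C:1 H:2 Cl:1
Element totals:
  C: 11
  H: 17
  Cl: 1
  F: 3
  N: 1
Molecular formula: C11H17ClF3N.
gcd of subscripts (11, 1, 3, 17, 1) = 1, so the empirical formula equals the molecular formula.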